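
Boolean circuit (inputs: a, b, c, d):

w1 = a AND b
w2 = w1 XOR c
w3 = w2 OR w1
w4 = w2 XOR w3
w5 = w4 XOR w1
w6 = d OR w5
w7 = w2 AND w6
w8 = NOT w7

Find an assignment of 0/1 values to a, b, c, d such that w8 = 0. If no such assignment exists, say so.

a=1 b=0 c=1 d=1

w8 = NOT w7 must be 0, so w7 = 1.
w7 = w2 AND w6 must be 1, so both w2 = 1 and w6 = 1.
Check with a=1 b=0 c=1 d=1:
w1 = a AND b = 1 AND 0 = 0
w2 = w1 XOR c = 0 XOR 1 = 1
w3 = w2 OR w1 = 1 OR 0 = 1
w4 = w2 XOR w3 = 1 XOR 1 = 0
w5 = w4 XOR w1 = 0 XOR 0 = 0
w6 = d OR w5 = 1 OR 0 = 1
w7 = w2 AND w6 = 1 AND 1 = 1
w8 = NOT w7 = NOT 1 = 0
So w8 = 0 as required.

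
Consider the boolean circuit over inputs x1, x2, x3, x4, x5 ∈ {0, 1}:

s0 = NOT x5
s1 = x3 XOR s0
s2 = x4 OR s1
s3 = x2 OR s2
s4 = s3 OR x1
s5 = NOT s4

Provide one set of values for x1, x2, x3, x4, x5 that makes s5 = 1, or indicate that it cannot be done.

s5 = NOT s4 must be 1, so s4 = 0.
Check with x1=0 x2=0 x3=0 x4=0 x5=1:
s0 = NOT x5 = NOT 1 = 0
s1 = x3 XOR s0 = 0 XOR 0 = 0
s2 = x4 OR s1 = 0 OR 0 = 0
s3 = x2 OR s2 = 0 OR 0 = 0
s4 = s3 OR x1 = 0 OR 0 = 0
s5 = NOT s4 = NOT 0 = 1
So s5 = 1 as required.

x1=0 x2=0 x3=0 x4=0 x5=1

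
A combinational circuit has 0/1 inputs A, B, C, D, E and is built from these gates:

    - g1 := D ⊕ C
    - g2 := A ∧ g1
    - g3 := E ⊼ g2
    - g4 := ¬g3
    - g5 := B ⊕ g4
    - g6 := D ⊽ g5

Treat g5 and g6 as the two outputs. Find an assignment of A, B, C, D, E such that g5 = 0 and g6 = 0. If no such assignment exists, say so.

Check with A=0, B=0, C=0, D=1, E=1:
g1 = D ⊕ C = 1 ⊕ 0 = 1
g2 = A ∧ g1 = 0 ∧ 1 = 0
g3 = E ⊼ g2 = 1 ⊼ 0 = 1
g4 = ¬g3 = ¬1 = 0
g5 = B ⊕ g4 = 0 ⊕ 0 = 0
g6 = D ⊽ g5 = 1 ⊽ 0 = 0
So g5 = 0 and g6 = 0.

A=0, B=0, C=0, D=1, E=1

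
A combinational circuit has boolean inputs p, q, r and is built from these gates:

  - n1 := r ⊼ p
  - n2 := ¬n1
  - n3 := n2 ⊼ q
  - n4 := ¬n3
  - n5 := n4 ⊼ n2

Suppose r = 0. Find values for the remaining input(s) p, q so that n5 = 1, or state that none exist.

p=0 q=1

n5 = n4 ⊼ n2 must be 1, so at least one of n4, n2 is 0.
Check with r = 0 and p=0, q=1:
n1 = r ⊼ p = 0 ⊼ 0 = 1
n2 = ¬n1 = ¬1 = 0
n3 = n2 ⊼ q = 0 ⊼ 1 = 1
n4 = ¬n3 = ¬1 = 0
n5 = n4 ⊼ n2 = 0 ⊼ 0 = 1
So n5 = 1.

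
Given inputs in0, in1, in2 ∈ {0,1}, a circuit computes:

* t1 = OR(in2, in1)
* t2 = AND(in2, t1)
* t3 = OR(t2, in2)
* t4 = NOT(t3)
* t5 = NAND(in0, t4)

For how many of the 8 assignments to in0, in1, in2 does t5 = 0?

2

t5 = NAND(in0, t4) must be 0, so both in0 = 1 and t4 = 1.
t4 = NOT(t3) must be 1, so t3 = 0.
t3 = OR(t2, in2) must be 0, so both t2 = 0 and in2 = 0.
Enumerating the 8 input combinations, 2 give t5 = 0 and 6 give t5 = 1.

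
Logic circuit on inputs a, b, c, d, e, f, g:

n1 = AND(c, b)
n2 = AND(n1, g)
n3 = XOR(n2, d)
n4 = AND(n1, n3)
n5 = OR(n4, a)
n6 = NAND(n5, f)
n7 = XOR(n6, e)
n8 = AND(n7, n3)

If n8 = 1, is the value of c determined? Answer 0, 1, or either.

either

Both values of c occur among assignments with n8 = 1:
  c=0: a=0, b=0, c=0, d=1, e=0, f=0, g=0
  c=1: a=0, b=0, c=1, d=1, e=0, f=0, g=0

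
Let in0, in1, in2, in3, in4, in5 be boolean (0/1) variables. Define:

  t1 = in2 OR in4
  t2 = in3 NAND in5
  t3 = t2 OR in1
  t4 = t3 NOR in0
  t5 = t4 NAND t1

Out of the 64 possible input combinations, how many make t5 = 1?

61

t5 = t4 NAND t1 must be 1, so at least one of t4, t1 is 0.
Enumerating the 64 input combinations, 61 give t5 = 1 and 3 give t5 = 0.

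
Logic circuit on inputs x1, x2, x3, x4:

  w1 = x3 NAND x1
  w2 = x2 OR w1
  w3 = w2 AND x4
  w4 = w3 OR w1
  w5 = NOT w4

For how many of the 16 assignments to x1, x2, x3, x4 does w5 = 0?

13

w5 = NOT w4 must be 0, so w4 = 1.
w4 = w3 OR w1 must be 1, so at least one of w3, w1 is 1.
Enumerating the 16 input combinations, 13 give w5 = 0 and 3 give w5 = 1.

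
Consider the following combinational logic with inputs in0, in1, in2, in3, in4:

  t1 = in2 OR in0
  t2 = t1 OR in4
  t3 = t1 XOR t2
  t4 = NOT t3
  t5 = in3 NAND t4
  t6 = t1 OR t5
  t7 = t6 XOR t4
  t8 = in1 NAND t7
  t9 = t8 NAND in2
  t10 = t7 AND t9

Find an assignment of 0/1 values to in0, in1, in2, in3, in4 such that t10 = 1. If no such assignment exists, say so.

in0=0, in1=0, in2=0, in3=1, in4=1

t10 = t7 AND t9 must be 1, so both t7 = 1 and t9 = 1.
t7 = t6 XOR t4 must be 1, so t6 and t4 differ.
Check with in0=0, in1=0, in2=0, in3=1, in4=1:
t1 = in2 OR in0 = 0 OR 0 = 0
t2 = t1 OR in4 = 0 OR 1 = 1
t3 = t1 XOR t2 = 0 XOR 1 = 1
t4 = NOT t3 = NOT 1 = 0
t5 = in3 NAND t4 = 1 NAND 0 = 1
t6 = t1 OR t5 = 0 OR 1 = 1
t7 = t6 XOR t4 = 1 XOR 0 = 1
t8 = in1 NAND t7 = 0 NAND 1 = 1
t9 = t8 NAND in2 = 1 NAND 0 = 1
t10 = t7 AND t9 = 1 AND 1 = 1
So t10 = 1 as required.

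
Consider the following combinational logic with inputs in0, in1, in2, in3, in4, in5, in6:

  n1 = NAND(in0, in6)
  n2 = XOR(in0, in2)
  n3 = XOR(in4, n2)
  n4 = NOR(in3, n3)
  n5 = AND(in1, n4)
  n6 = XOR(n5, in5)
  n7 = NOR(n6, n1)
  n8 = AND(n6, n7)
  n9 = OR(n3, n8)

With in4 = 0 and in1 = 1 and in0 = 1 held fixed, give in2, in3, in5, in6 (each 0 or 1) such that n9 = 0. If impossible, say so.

Check with in4 = 0 and in1 = 1 and in0 = 1 and in2=1, in3=1, in5=1, in6=1:
n1 = NAND(in0, in6) = NAND(1, 1) = 0
n2 = XOR(in0, in2) = XOR(1, 1) = 0
n3 = XOR(in4, n2) = XOR(0, 0) = 0
n4 = NOR(in3, n3) = NOR(1, 0) = 0
n5 = AND(in1, n4) = AND(1, 0) = 0
n6 = XOR(n5, in5) = XOR(0, 1) = 1
n7 = NOR(n6, n1) = NOR(1, 0) = 0
n8 = AND(n6, n7) = AND(1, 0) = 0
n9 = OR(n3, n8) = OR(0, 0) = 0
So n9 = 0.

in2=1 in3=1 in5=1 in6=1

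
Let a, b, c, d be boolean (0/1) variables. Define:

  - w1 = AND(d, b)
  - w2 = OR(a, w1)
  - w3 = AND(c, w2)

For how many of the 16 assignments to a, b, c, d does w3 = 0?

11

w3 = AND(c, w2) must be 0, so at least one of c, w2 is 0.
Enumerating the 16 input combinations, 11 give w3 = 0 and 5 give w3 = 1.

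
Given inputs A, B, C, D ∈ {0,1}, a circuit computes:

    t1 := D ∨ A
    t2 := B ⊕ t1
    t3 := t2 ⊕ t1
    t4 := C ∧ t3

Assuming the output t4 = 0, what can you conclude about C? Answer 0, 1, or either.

either

Both values of C occur among assignments with t4 = 0:
  C=0: A=0, B=0, C=0, D=0
  C=1: A=0, B=0, C=1, D=0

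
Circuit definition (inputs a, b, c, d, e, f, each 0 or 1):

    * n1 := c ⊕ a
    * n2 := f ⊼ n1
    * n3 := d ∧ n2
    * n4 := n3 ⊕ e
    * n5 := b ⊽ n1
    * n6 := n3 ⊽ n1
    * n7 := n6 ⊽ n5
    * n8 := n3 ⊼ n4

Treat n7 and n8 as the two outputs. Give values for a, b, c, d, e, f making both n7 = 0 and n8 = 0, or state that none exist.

Check with a=1 b=0 c=1 d=1 e=0 f=1:
n1 = c ⊕ a = 1 ⊕ 1 = 0
n2 = f ⊼ n1 = 1 ⊼ 0 = 1
n3 = d ∧ n2 = 1 ∧ 1 = 1
n4 = n3 ⊕ e = 1 ⊕ 0 = 1
n5 = b ⊽ n1 = 0 ⊽ 0 = 1
n6 = n3 ⊽ n1 = 1 ⊽ 0 = 0
n7 = n6 ⊽ n5 = 0 ⊽ 1 = 0
n8 = n3 ⊼ n4 = 1 ⊼ 1 = 0
So n7 = 0 and n8 = 0.

a=1 b=0 c=1 d=1 e=0 f=1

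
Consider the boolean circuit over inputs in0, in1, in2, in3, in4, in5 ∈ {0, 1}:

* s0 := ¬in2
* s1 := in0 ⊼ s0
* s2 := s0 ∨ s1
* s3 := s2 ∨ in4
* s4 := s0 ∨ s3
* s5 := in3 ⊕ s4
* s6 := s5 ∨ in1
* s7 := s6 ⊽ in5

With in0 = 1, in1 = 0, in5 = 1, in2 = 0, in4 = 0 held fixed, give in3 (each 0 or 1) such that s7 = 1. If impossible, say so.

no solution exists

With in0 = 1, in1 = 0, in5 = 1, in2 = 0, in4 = 0 fixed, none of the 2 settings of in3 give s7 = 1.
For example, with in3=1:
s0 = ¬in2 = ¬0 = 1
s1 = in0 ⊼ s0 = 1 ⊼ 1 = 0
s2 = s0 ∨ s1 = 1 ∨ 0 = 1
s3 = s2 ∨ in4 = 1 ∨ 0 = 1
s4 = s0 ∨ s3 = 1 ∨ 1 = 1
s5 = in3 ⊕ s4 = 1 ⊕ 1 = 0
s6 = s5 ∨ in1 = 0 ∨ 0 = 0
s7 = s6 ⊽ in5 = 0 ⊽ 1 = 0
giving s7 = 0 ≠ 1.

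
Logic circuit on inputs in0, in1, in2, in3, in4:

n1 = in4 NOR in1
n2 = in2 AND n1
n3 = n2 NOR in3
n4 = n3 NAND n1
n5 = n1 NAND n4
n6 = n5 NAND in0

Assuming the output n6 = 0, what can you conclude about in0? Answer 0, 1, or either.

1

n6 = n5 NAND in0 must be 0, so both n5 = 1 and in0 = 1.
n5 = n1 NAND n4 must be 1, so at least one of n1, n4 is 0.
Every assignment with n6 = 0 has in0 = 1; there are 13 such assignment(s).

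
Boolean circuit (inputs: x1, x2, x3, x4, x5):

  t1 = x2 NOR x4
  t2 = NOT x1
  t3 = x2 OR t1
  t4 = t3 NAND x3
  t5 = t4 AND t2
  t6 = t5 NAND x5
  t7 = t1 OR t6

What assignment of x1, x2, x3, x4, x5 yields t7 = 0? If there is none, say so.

t7 = t1 OR t6 must be 0, so both t1 = 0 and t6 = 0.
Check with x1=0, x2=1, x3=0, x4=0, x5=1:
t1 = x2 NOR x4 = 1 NOR 0 = 0
t2 = NOT x1 = NOT 0 = 1
t3 = x2 OR t1 = 1 OR 0 = 1
t4 = t3 NAND x3 = 1 NAND 0 = 1
t5 = t4 AND t2 = 1 AND 1 = 1
t6 = t5 NAND x5 = 1 NAND 1 = 0
t7 = t1 OR t6 = 0 OR 0 = 0
So t7 = 0 as required.

x1=0, x2=1, x3=0, x4=0, x5=1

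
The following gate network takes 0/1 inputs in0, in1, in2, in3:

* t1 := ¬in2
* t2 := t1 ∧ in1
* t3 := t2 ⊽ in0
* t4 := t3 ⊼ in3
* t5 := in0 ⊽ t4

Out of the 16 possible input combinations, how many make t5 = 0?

t5 = in0 ⊽ t4 must be 0, so at least one of in0, t4 is 1.
Enumerating the 16 input combinations, 13 give t5 = 0 and 3 give t5 = 1.

13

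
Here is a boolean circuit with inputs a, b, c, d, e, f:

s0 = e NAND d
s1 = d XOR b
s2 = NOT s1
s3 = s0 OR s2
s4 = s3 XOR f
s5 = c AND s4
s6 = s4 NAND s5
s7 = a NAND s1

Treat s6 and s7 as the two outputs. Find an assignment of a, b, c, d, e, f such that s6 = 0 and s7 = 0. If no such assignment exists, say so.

Check with a=1, b=0, c=1, d=1, e=1, f=1:
s0 = e NAND d = 1 NAND 1 = 0
s1 = d XOR b = 1 XOR 0 = 1
s2 = NOT s1 = NOT 1 = 0
s3 = s0 OR s2 = 0 OR 0 = 0
s4 = s3 XOR f = 0 XOR 1 = 1
s5 = c AND s4 = 1 AND 1 = 1
s6 = s4 NAND s5 = 1 NAND 1 = 0
s7 = a NAND s1 = 1 NAND 1 = 0
So s6 = 0 and s7 = 0.

a=1, b=0, c=1, d=1, e=1, f=1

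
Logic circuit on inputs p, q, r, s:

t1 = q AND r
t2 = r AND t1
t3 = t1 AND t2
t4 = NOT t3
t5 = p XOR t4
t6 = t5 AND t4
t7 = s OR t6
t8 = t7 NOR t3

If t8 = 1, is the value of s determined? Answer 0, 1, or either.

t8 = t7 NOR t3 must be 1, so both t7 = 0 and t3 = 0.
t7 = s OR t6 must be 0, so both s = 0 and t6 = 0.
t3 = t1 AND t2 must be 0, so at least one of t1, t2 is 0.
Every assignment with t8 = 1 has s = 0; there are 3 such assignment(s).
  p=1, q=0, r=0, s=0
  p=1, q=0, r=1, s=0
  p=1, q=1, r=0, s=0

0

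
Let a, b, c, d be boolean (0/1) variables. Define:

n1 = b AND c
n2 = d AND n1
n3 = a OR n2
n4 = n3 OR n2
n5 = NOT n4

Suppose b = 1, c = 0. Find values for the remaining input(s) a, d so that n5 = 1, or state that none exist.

Check with b = 1, c = 0 and a=0, d=1:
n1 = b AND c = 1 AND 0 = 0
n2 = d AND n1 = 1 AND 0 = 0
n3 = a OR n2 = 0 OR 0 = 0
n4 = n3 OR n2 = 0 OR 0 = 0
n5 = NOT n4 = NOT 0 = 1
So n5 = 1.

a=0, d=1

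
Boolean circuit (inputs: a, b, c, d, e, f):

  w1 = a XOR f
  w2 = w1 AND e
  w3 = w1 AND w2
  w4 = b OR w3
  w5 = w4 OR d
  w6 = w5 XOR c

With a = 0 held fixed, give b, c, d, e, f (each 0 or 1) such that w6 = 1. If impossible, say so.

w6 = w5 XOR c must be 1, so w5 and c differ.
Check with a = 0 and b=1, c=0, d=1, e=0, f=1:
w1 = a XOR f = 0 XOR 1 = 1
w2 = w1 AND e = 1 AND 0 = 0
w3 = w1 AND w2 = 1 AND 0 = 0
w4 = b OR w3 = 1 OR 0 = 1
w5 = w4 OR d = 1 OR 1 = 1
w6 = w5 XOR c = 1 XOR 0 = 1
So w6 = 1.

b=1, c=0, d=1, e=0, f=1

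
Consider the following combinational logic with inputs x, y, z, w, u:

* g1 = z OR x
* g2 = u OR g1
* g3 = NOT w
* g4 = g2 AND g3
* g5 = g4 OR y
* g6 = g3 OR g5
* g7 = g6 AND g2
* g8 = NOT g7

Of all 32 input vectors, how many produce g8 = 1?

11

g8 = NOT g7 must be 1, so g7 = 0.
g7 = g6 AND g2 must be 0, so at least one of g6, g2 is 0.
Enumerating the 32 input combinations, 11 give g8 = 1 and 21 give g8 = 0.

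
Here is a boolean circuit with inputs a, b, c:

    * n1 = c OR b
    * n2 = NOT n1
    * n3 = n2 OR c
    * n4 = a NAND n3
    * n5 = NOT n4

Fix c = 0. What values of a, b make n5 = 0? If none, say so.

a=0, b=1

n5 = NOT n4 must be 0, so n4 = 1.
n4 = a NAND n3 must be 1, so at least one of a, n3 is 0.
Check with c = 0 and a=0, b=1:
n1 = c OR b = 0 OR 1 = 1
n2 = NOT n1 = NOT 1 = 0
n3 = n2 OR c = 0 OR 0 = 0
n4 = a NAND n3 = 0 NAND 0 = 1
n5 = NOT n4 = NOT 1 = 0
So n5 = 0.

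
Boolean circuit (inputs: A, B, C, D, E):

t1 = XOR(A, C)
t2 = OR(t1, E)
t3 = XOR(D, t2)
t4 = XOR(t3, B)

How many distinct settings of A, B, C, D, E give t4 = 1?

t4 = XOR(t3, B) must be 1, so t3 and B differ.
Enumerating the 32 input combinations, 16 give t4 = 1 and 16 give t4 = 0.

16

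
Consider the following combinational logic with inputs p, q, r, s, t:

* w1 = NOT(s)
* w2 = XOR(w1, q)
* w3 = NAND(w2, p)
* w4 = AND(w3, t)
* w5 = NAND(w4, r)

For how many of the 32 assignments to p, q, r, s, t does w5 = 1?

w5 = NAND(w4, r) must be 1, so at least one of w4, r is 0.
Enumerating the 32 input combinations, 26 give w5 = 1 and 6 give w5 = 0.

26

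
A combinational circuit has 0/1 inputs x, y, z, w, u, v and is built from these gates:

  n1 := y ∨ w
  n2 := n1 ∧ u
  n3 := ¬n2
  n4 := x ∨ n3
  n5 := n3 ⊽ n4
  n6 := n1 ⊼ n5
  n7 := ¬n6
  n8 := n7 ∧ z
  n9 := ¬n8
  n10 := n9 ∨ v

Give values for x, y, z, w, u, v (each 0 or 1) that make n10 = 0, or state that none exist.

n10 = n9 ∨ v must be 0, so both n9 = 0 and v = 0.
Check with x=0, y=0, z=1, w=1, u=1, v=0:
n1 = y ∨ w = 0 ∨ 1 = 1
n2 = n1 ∧ u = 1 ∧ 1 = 1
n3 = ¬n2 = ¬1 = 0
n4 = x ∨ n3 = 0 ∨ 0 = 0
n5 = n3 ⊽ n4 = 0 ⊽ 0 = 1
n6 = n1 ⊼ n5 = 1 ⊼ 1 = 0
n7 = ¬n6 = ¬0 = 1
n8 = n7 ∧ z = 1 ∧ 1 = 1
n9 = ¬n8 = ¬1 = 0
n10 = n9 ∨ v = 0 ∨ 0 = 0
So n10 = 0 as required.

x=0, y=0, z=1, w=1, u=1, v=0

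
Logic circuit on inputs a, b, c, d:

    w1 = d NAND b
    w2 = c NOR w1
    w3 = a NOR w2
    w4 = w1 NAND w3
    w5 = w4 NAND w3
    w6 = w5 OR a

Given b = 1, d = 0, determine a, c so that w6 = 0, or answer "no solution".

With b = 1, d = 0 fixed, none of the 4 settings of a, c give w6 = 0.
For example, with a=1, c=0:
w1 = d NAND b = 0 NAND 1 = 1
w2 = c NOR w1 = 0 NOR 1 = 0
w3 = a NOR w2 = 1 NOR 0 = 0
w4 = w1 NAND w3 = 1 NAND 0 = 1
w5 = w4 NAND w3 = 1 NAND 0 = 1
w6 = w5 OR a = 1 OR 1 = 1
giving w6 = 1 ≠ 0.

no solution exists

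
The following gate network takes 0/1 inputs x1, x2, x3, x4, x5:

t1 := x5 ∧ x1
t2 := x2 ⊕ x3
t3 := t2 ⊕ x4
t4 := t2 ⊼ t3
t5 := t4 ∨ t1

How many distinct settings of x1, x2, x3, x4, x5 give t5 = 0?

t5 = t4 ∨ t1 must be 0, so both t4 = 0 and t1 = 0.
t4 = t2 ⊼ t3 must be 0, so both t2 = 1 and t3 = 1.
Satisfying assignments:
  x1=0, x2=0, x3=1, x4=0, x5=0
  x1=0, x2=0, x3=1, x4=0, x5=1
  x1=0, x2=1, x3=0, x4=0, x5=0
  x1=0, x2=1, x3=0, x4=0, x5=1
  x1=1, x2=0, x3=1, x4=0, x5=0
  x1=1, x2=1, x3=0, x4=0, x5=0

6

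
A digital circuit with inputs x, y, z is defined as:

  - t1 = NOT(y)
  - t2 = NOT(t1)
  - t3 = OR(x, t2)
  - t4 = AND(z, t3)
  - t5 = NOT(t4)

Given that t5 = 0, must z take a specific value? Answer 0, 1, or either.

1

t5 = NOT(t4) must be 0, so t4 = 1.
Every assignment with t5 = 0 has z = 1; there are 3 such assignment(s).
  x=0, y=1, z=1
  x=1, y=0, z=1
  x=1, y=1, z=1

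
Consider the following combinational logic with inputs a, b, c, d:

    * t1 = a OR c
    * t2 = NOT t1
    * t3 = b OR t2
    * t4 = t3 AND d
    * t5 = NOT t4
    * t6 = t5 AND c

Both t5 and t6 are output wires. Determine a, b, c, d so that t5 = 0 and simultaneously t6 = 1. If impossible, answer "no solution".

Across all 16 input combinations, none give both t5 = 0 and t6 = 1.

no solution exists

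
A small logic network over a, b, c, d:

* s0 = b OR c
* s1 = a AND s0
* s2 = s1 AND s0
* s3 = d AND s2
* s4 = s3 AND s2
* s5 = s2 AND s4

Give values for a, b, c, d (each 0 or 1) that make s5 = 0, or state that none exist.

a=1 b=0 c=0 d=0

s5 = s2 AND s4 must be 0, so at least one of s2, s4 is 0.
Check with a=1 b=0 c=0 d=0:
s0 = b OR c = 0 OR 0 = 0
s1 = a AND s0 = 1 AND 0 = 0
s2 = s1 AND s0 = 0 AND 0 = 0
s3 = d AND s2 = 0 AND 0 = 0
s4 = s3 AND s2 = 0 AND 0 = 0
s5 = s2 AND s4 = 0 AND 0 = 0
So s5 = 0 as required.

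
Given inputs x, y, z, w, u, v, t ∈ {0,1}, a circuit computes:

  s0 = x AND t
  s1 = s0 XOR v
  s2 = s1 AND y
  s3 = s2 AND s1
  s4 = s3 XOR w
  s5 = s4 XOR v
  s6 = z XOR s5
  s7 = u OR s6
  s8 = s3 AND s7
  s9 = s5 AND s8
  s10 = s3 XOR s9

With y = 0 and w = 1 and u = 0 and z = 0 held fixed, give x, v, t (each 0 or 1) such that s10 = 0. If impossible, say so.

Check with y = 0 and w = 1 and u = 0 and z = 0 and x=1, v=1, t=1:
s0 = x AND t = 1 AND 1 = 1
s1 = s0 XOR v = 1 XOR 1 = 0
s2 = s1 AND y = 0 AND 0 = 0
s3 = s2 AND s1 = 0 AND 0 = 0
s4 = s3 XOR w = 0 XOR 1 = 1
s5 = s4 XOR v = 1 XOR 1 = 0
s6 = z XOR s5 = 0 XOR 0 = 0
s7 = u OR s6 = 0 OR 0 = 0
s8 = s3 AND s7 = 0 AND 0 = 0
s9 = s5 AND s8 = 0 AND 0 = 0
s10 = s3 XOR s9 = 0 XOR 0 = 0
So s10 = 0.

x=1, v=1, t=1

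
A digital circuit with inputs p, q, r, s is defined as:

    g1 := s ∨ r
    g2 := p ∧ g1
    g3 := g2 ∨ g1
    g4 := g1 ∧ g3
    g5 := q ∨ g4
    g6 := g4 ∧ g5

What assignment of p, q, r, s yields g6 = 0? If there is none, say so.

g6 = g4 ∧ g5 must be 0, so at least one of g4, g5 is 0.
Check with p=0 q=1 r=0 s=0:
g1 = s ∨ r = 0 ∨ 0 = 0
g2 = p ∧ g1 = 0 ∧ 0 = 0
g3 = g2 ∨ g1 = 0 ∨ 0 = 0
g4 = g1 ∧ g3 = 0 ∧ 0 = 0
g5 = q ∨ g4 = 1 ∨ 0 = 1
g6 = g4 ∧ g5 = 0 ∧ 1 = 0
So g6 = 0 as required.

p=0 q=1 r=0 s=0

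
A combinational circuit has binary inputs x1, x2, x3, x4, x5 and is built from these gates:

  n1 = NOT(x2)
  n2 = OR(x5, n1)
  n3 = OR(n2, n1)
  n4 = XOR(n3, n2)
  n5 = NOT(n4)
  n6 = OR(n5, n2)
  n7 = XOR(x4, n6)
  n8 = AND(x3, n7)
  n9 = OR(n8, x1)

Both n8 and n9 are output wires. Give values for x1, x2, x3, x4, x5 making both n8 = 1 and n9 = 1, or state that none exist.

x1=1, x2=1, x3=1, x4=0, x5=0

Check with x1=1, x2=1, x3=1, x4=0, x5=0:
n1 = NOT(x2) = NOT 1 = 0
n2 = OR(x5, n1) = OR(0, 0) = 0
n3 = OR(n2, n1) = OR(0, 0) = 0
n4 = XOR(n3, n2) = XOR(0, 0) = 0
n5 = NOT(n4) = NOT 0 = 1
n6 = OR(n5, n2) = OR(1, 0) = 1
n7 = XOR(x4, n6) = XOR(0, 1) = 1
n8 = AND(x3, n7) = AND(1, 1) = 1
n9 = OR(n8, x1) = OR(1, 1) = 1
So n8 = 1 and n9 = 1.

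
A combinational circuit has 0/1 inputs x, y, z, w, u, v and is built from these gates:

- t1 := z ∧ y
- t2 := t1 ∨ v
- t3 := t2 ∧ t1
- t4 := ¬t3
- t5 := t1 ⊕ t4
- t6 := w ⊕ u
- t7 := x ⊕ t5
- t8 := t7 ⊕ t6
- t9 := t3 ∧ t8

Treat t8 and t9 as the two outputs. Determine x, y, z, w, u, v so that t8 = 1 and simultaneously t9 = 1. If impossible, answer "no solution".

Check with x=1 y=1 z=1 w=1 u=0 v=0:
t1 = z ∧ y = 1 ∧ 1 = 1
t2 = t1 ∨ v = 1 ∨ 0 = 1
t3 = t2 ∧ t1 = 1 ∧ 1 = 1
t4 = ¬t3 = ¬1 = 0
t5 = t1 ⊕ t4 = 1 ⊕ 0 = 1
t6 = w ⊕ u = 1 ⊕ 0 = 1
t7 = x ⊕ t5 = 1 ⊕ 1 = 0
t8 = t7 ⊕ t6 = 0 ⊕ 1 = 1
t9 = t3 ∧ t8 = 1 ∧ 1 = 1
So t8 = 1 and t9 = 1.

x=1 y=1 z=1 w=1 u=0 v=0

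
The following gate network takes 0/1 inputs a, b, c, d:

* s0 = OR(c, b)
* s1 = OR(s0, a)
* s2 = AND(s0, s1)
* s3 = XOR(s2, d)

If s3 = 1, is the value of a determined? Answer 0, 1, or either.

Both values of a occur among assignments with s3 = 1:
  a=0: a=0, b=0, c=0, d=1
  a=1: a=1, b=0, c=0, d=1

either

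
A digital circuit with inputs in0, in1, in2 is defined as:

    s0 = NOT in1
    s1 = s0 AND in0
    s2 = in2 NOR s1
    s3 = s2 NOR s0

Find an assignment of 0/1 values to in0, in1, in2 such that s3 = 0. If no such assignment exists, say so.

s3 = s2 NOR s0 must be 0, so at least one of s2, s0 is 1.
Check with in0=0, in1=1, in2=0:
s0 = NOT in1 = NOT 1 = 0
s1 = s0 AND in0 = 0 AND 0 = 0
s2 = in2 NOR s1 = 0 NOR 0 = 1
s3 = s2 NOR s0 = 1 NOR 0 = 0
So s3 = 0 as required.

in0=0, in1=1, in2=0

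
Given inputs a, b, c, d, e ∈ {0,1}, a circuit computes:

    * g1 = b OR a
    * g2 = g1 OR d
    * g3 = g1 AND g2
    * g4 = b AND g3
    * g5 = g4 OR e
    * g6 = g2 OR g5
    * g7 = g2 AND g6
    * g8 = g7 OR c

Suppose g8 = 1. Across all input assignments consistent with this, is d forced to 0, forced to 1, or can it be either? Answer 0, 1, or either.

either

Both values of d occur among assignments with g8 = 1:
  d=0: a=0, b=0, c=1, d=0, e=0
  d=1: a=0, b=0, c=0, d=1, e=0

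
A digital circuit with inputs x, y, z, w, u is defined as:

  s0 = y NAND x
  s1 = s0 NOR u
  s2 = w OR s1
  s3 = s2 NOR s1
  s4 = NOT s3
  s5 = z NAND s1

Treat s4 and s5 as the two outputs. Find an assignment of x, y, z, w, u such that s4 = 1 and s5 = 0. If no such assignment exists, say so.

Check with x=1 y=1 z=1 w=0 u=0:
s0 = y NAND x = 1 NAND 1 = 0
s1 = s0 NOR u = 0 NOR 0 = 1
s2 = w OR s1 = 0 OR 1 = 1
s3 = s2 NOR s1 = 1 NOR 1 = 0
s4 = NOT s3 = NOT 0 = 1
s5 = z NAND s1 = 1 NAND 1 = 0
So s4 = 1 and s5 = 0.

x=1 y=1 z=1 w=0 u=0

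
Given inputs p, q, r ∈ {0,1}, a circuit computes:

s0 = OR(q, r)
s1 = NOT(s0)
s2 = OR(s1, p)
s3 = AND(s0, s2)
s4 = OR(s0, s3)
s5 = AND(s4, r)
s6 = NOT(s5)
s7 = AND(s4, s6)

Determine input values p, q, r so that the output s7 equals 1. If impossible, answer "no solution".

p=1, q=1, r=0

s7 = AND(s4, s6) must be 1, so both s4 = 1 and s6 = 1.
Check with p=1, q=1, r=0:
s0 = OR(q, r) = OR(1, 0) = 1
s1 = NOT(s0) = NOT 1 = 0
s2 = OR(s1, p) = OR(0, 1) = 1
s3 = AND(s0, s2) = AND(1, 1) = 1
s4 = OR(s0, s3) = OR(1, 1) = 1
s5 = AND(s4, r) = AND(1, 0) = 0
s6 = NOT(s5) = NOT 0 = 1
s7 = AND(s4, s6) = AND(1, 1) = 1
So s7 = 1 as required.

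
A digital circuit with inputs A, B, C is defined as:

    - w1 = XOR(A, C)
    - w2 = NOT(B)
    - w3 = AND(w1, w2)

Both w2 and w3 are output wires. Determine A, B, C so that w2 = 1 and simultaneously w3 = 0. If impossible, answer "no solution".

A=0 B=0 C=0

Check with A=0 B=0 C=0:
w1 = XOR(A, C) = XOR(0, 0) = 0
w2 = NOT(B) = NOT 0 = 1
w3 = AND(w1, w2) = AND(0, 1) = 0
So w2 = 1 and w3 = 0.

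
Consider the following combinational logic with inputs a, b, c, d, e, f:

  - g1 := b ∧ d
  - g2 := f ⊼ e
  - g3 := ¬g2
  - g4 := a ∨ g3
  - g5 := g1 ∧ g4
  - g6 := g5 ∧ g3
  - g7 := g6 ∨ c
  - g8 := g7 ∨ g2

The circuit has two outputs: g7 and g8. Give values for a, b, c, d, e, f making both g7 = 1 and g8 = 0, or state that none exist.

Across all 64 input combinations, none give both g7 = 1 and g8 = 0.

no solution exists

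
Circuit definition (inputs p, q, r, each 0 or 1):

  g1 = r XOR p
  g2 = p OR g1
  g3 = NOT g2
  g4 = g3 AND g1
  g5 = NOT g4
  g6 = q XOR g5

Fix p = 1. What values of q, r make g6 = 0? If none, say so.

q=1 r=0

g6 = q XOR g5 must be 0, so q and g5 are equal.
Check with p = 1 and q=1, r=0:
g1 = r XOR p = 0 XOR 1 = 1
g2 = p OR g1 = 1 OR 1 = 1
g3 = NOT g2 = NOT 1 = 0
g4 = g3 AND g1 = 0 AND 1 = 0
g5 = NOT g4 = NOT 0 = 1
g6 = q XOR g5 = 1 XOR 1 = 0
So g6 = 0.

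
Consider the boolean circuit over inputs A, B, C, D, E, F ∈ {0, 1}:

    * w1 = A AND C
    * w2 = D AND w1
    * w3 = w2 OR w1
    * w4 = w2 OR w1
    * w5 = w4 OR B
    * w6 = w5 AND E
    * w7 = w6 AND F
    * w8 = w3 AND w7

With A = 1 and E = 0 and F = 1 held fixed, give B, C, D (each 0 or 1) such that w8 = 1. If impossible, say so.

no solution exists

With A = 1 and E = 0 and F = 1 fixed, none of the 8 settings of B, C, D give w8 = 1.
For example, with B=1, C=0, D=0:
w1 = A AND C = 1 AND 0 = 0
w2 = D AND w1 = 0 AND 0 = 0
w3 = w2 OR w1 = 0 OR 0 = 0
w4 = w2 OR w1 = 0 OR 0 = 0
w5 = w4 OR B = 0 OR 1 = 1
w6 = w5 AND E = 1 AND 0 = 0
w7 = w6 AND F = 0 AND 1 = 0
w8 = w3 AND w7 = 0 AND 0 = 0
giving w8 = 0 ≠ 1.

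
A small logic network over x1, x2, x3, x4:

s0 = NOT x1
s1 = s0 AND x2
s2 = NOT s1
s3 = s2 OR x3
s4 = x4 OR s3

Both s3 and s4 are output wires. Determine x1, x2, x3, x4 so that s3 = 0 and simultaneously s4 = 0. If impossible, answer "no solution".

x1=0, x2=1, x3=0, x4=0

Check with x1=0, x2=1, x3=0, x4=0:
s0 = NOT x1 = NOT 0 = 1
s1 = s0 AND x2 = 1 AND 1 = 1
s2 = NOT s1 = NOT 1 = 0
s3 = s2 OR x3 = 0 OR 0 = 0
s4 = x4 OR s3 = 0 OR 0 = 0
So s3 = 0 and s4 = 0.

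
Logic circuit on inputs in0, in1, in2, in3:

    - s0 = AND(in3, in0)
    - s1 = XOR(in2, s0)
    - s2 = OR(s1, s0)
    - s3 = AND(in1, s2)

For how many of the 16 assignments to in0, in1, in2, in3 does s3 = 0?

s3 = AND(in1, s2) must be 0, so at least one of in1, s2 is 0.
Enumerating the 16 input combinations, 11 give s3 = 0 and 5 give s3 = 1.

11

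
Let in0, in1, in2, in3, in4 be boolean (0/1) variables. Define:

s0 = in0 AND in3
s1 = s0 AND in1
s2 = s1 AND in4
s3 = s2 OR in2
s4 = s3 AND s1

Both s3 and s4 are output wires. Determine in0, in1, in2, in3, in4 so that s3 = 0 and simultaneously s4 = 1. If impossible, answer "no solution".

no solution exists

Across all 32 input combinations, none give both s3 = 0 and s4 = 1.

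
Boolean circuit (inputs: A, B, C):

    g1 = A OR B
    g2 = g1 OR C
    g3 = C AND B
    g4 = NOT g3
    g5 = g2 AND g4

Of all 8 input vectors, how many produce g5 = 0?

3

g5 = g2 AND g4 must be 0, so at least one of g2, g4 is 0.
Satisfying assignments:
  A=0, B=0, C=0
  A=0, B=1, C=1
  A=1, B=1, C=1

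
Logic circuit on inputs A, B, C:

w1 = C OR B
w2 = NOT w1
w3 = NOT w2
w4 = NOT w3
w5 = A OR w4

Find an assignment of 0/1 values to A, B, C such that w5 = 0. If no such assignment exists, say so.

A=0, B=1, C=1

w5 = A OR w4 must be 0, so both A = 0 and w4 = 0.
w4 = NOT w3 must be 0, so w3 = 1.
Check with A=0, B=1, C=1:
w1 = C OR B = 1 OR 1 = 1
w2 = NOT w1 = NOT 1 = 0
w3 = NOT w2 = NOT 0 = 1
w4 = NOT w3 = NOT 1 = 0
w5 = A OR w4 = 0 OR 0 = 0
So w5 = 0 as required.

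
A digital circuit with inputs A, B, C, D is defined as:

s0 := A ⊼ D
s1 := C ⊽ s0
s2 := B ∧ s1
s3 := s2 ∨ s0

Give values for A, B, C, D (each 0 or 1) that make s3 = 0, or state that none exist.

Check with A=1 B=0 C=1 D=1:
s0 = A ⊼ D = 1 ⊼ 1 = 0
s1 = C ⊽ s0 = 1 ⊽ 0 = 0
s2 = B ∧ s1 = 0 ∧ 0 = 0
s3 = s2 ∨ s0 = 0 ∨ 0 = 0
So s3 = 0 as required.

A=1 B=0 C=1 D=1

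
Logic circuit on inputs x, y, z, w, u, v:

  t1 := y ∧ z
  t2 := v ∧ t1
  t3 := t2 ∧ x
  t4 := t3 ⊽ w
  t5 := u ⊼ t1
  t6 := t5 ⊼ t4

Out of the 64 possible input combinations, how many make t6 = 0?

t6 = t5 ⊼ t4 must be 0, so both t5 = 1 and t4 = 1.
t5 = u ⊼ t1 must be 1, so at least one of u, t1 is 0.
Enumerating the 64 input combinations, 27 give t6 = 0 and 37 give t6 = 1.

27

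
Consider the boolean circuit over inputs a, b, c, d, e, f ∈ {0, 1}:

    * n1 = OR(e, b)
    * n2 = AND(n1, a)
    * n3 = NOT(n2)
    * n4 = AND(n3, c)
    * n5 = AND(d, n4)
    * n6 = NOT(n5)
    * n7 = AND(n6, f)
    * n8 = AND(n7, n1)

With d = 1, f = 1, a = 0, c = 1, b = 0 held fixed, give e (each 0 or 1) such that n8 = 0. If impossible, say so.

n8 = AND(n7, n1) must be 0, so at least one of n7, n1 is 0.
Check with d = 1, f = 1, a = 0, c = 1, b = 0 and e=1:
n1 = OR(e, b) = OR(1, 0) = 1
n2 = AND(n1, a) = AND(1, 0) = 0
n3 = NOT(n2) = NOT 0 = 1
n4 = AND(n3, c) = AND(1, 1) = 1
n5 = AND(d, n4) = AND(1, 1) = 1
n6 = NOT(n5) = NOT 1 = 0
n7 = AND(n6, f) = AND(0, 1) = 0
n8 = AND(n7, n1) = AND(0, 1) = 0
So n8 = 0.

e=1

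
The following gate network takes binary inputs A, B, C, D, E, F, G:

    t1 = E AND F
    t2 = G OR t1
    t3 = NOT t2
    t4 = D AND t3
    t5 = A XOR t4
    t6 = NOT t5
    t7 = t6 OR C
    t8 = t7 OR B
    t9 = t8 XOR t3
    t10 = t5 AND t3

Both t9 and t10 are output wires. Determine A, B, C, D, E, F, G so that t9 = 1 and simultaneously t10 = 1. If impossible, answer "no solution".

A=0, B=0, C=0, D=1, E=1, F=0, G=0

Check with A=0, B=0, C=0, D=1, E=1, F=0, G=0:
t1 = E AND F = 1 AND 0 = 0
t2 = G OR t1 = 0 OR 0 = 0
t3 = NOT t2 = NOT 0 = 1
t4 = D AND t3 = 1 AND 1 = 1
t5 = A XOR t4 = 0 XOR 1 = 1
t6 = NOT t5 = NOT 1 = 0
t7 = t6 OR C = 0 OR 0 = 0
t8 = t7 OR B = 0 OR 0 = 0
t9 = t8 XOR t3 = 0 XOR 1 = 1
t10 = t5 AND t3 = 1 AND 1 = 1
So t9 = 1 and t10 = 1.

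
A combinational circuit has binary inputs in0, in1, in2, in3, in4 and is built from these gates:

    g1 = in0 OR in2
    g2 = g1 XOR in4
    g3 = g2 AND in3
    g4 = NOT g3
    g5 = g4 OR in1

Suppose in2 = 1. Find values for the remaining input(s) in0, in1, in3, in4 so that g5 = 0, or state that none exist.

g5 = g4 OR in1 must be 0, so both g4 = 0 and in1 = 0.
g4 = NOT g3 must be 0, so g3 = 1.
Check with in2 = 1 and in0=0, in1=0, in3=1, in4=0:
g1 = in0 OR in2 = 0 OR 1 = 1
g2 = g1 XOR in4 = 1 XOR 0 = 1
g3 = g2 AND in3 = 1 AND 1 = 1
g4 = NOT g3 = NOT 1 = 0
g5 = g4 OR in1 = 0 OR 0 = 0
So g5 = 0.

in0=0, in1=0, in3=1, in4=0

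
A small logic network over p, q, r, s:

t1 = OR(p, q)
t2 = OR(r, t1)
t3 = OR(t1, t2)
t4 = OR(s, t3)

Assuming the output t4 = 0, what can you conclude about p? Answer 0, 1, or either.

0

t4 = OR(s, t3) must be 0, so both s = 0 and t3 = 0.
t3 = OR(t1, t2) must be 0, so both t1 = 0 and t2 = 0.
t1 = OR(p, q) must be 0, so both p = 0 and q = 0.
Every assignment with t4 = 0 has p = 0; there are 1 such assignment(s).
  p=0, q=0, r=0, s=0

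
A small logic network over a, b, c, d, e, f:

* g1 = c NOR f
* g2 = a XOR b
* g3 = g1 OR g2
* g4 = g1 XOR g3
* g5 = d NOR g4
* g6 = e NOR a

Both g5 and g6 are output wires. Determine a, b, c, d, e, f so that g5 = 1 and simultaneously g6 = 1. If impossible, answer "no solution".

Check with a=0 b=0 c=1 d=0 e=0 f=1:
g1 = c NOR f = 1 NOR 1 = 0
g2 = a XOR b = 0 XOR 0 = 0
g3 = g1 OR g2 = 0 OR 0 = 0
g4 = g1 XOR g3 = 0 XOR 0 = 0
g5 = d NOR g4 = 0 NOR 0 = 1
g6 = e NOR a = 0 NOR 0 = 1
So g5 = 1 and g6 = 1.

a=0 b=0 c=1 d=0 e=0 f=1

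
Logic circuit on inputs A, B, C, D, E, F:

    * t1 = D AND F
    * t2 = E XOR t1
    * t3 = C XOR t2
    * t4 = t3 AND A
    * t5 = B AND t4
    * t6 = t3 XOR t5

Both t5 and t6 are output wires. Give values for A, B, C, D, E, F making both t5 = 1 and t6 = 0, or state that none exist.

Check with A=1 B=1 C=0 D=0 E=1 F=0:
t1 = D AND F = 0 AND 0 = 0
t2 = E XOR t1 = 1 XOR 0 = 1
t3 = C XOR t2 = 0 XOR 1 = 1
t4 = t3 AND A = 1 AND 1 = 1
t5 = B AND t4 = 1 AND 1 = 1
t6 = t3 XOR t5 = 1 XOR 1 = 0
So t5 = 1 and t6 = 0.

A=1 B=1 C=0 D=0 E=1 F=0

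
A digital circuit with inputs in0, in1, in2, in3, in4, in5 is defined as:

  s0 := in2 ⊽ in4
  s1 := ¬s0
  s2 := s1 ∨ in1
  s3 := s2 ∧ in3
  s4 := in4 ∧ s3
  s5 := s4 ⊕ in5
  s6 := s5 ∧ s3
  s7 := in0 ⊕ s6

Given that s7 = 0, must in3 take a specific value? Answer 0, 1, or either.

either

Both values of in3 occur among assignments with s7 = 0:
  in3=0: in0=0, in1=0, in2=0, in3=0, in4=0, in5=0
  in3=1: in0=0, in1=0, in2=0, in3=1, in4=0, in5=0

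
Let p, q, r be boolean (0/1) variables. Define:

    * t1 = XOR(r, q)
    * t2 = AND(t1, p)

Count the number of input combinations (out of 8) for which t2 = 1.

t2 = AND(t1, p) must be 1, so both t1 = 1 and p = 1.
t1 = XOR(r, q) must be 1, so r and q differ.
Satisfying assignments:
  p=1, q=0, r=1
  p=1, q=1, r=0

2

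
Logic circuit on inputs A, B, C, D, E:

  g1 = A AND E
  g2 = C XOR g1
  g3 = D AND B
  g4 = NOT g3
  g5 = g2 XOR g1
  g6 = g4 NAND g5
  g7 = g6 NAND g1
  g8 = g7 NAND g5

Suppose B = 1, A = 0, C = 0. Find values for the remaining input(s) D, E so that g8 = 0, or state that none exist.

With B = 1, A = 0, C = 0 fixed, none of the 4 settings of D, E give g8 = 0.
For example, with D=1, E=1:
g1 = A AND E = 0 AND 1 = 0
g2 = C XOR g1 = 0 XOR 0 = 0
g3 = D AND B = 1 AND 1 = 1
g4 = NOT g3 = NOT 1 = 0
g5 = g2 XOR g1 = 0 XOR 0 = 0
g6 = g4 NAND g5 = 0 NAND 0 = 1
g7 = g6 NAND g1 = 1 NAND 0 = 1
g8 = g7 NAND g5 = 1 NAND 0 = 1
giving g8 = 1 ≠ 0.

no solution exists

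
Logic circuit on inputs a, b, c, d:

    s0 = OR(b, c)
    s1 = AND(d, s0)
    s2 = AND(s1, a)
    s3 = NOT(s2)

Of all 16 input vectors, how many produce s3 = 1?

s3 = NOT(s2) must be 1, so s2 = 0.
s2 = AND(s1, a) must be 0, so at least one of s1, a is 0.
Enumerating the 16 input combinations, 13 give s3 = 1 and 3 give s3 = 0.

13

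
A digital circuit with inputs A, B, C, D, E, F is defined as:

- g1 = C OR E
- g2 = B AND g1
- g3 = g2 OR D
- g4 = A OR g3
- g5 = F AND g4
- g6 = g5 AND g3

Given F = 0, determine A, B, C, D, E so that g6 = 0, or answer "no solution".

g6 = g5 AND g3 must be 0, so at least one of g5, g3 is 0.
Check with F = 0 and A=1, B=1, C=1, D=1, E=0:
g1 = C OR E = 1 OR 0 = 1
g2 = B AND g1 = 1 AND 1 = 1
g3 = g2 OR D = 1 OR 1 = 1
g4 = A OR g3 = 1 OR 1 = 1
g5 = F AND g4 = 0 AND 1 = 0
g6 = g5 AND g3 = 0 AND 1 = 0
So g6 = 0.

A=1 B=1 C=1 D=1 E=0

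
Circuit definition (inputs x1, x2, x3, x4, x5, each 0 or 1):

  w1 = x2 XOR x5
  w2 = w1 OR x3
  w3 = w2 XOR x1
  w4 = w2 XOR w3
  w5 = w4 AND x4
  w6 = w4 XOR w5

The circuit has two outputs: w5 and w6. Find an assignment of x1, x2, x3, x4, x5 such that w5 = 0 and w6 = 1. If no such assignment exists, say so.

x1=1 x2=0 x3=0 x4=0 x5=0

Check with x1=1 x2=0 x3=0 x4=0 x5=0:
w1 = x2 XOR x5 = 0 XOR 0 = 0
w2 = w1 OR x3 = 0 OR 0 = 0
w3 = w2 XOR x1 = 0 XOR 1 = 1
w4 = w2 XOR w3 = 0 XOR 1 = 1
w5 = w4 AND x4 = 1 AND 0 = 0
w6 = w4 XOR w5 = 1 XOR 0 = 1
So w5 = 0 and w6 = 1.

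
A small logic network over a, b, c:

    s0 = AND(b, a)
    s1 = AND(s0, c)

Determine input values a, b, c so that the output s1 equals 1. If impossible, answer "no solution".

Check with a=1, b=1, c=1:
s0 = AND(b, a) = AND(1, 1) = 1
s1 = AND(s0, c) = AND(1, 1) = 1
So s1 = 1 as required.

a=1, b=1, c=1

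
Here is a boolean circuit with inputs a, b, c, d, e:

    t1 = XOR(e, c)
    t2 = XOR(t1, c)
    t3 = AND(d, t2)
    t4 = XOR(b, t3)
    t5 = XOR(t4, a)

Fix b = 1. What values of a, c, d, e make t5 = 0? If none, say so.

t5 = XOR(t4, a) must be 0, so t4 and a are equal.
Check with b = 1 and a=1, c=1, d=0, e=0:
t1 = XOR(e, c) = XOR(0, 1) = 1
t2 = XOR(t1, c) = XOR(1, 1) = 0
t3 = AND(d, t2) = AND(0, 0) = 0
t4 = XOR(b, t3) = XOR(1, 0) = 1
t5 = XOR(t4, a) = XOR(1, 1) = 0
So t5 = 0.

a=1, c=1, d=0, e=0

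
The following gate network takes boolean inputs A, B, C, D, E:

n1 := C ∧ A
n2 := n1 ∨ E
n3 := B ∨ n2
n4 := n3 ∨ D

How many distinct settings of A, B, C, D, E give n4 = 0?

3

n4 = n3 ∨ D must be 0, so both n3 = 0 and D = 0.
n3 = B ∨ n2 must be 0, so both B = 0 and n2 = 0.
n2 = n1 ∨ E must be 0, so both n1 = 0 and E = 0.
Satisfying assignments:
  A=0, B=0, C=0, D=0, E=0
  A=0, B=0, C=1, D=0, E=0
  A=1, B=0, C=0, D=0, E=0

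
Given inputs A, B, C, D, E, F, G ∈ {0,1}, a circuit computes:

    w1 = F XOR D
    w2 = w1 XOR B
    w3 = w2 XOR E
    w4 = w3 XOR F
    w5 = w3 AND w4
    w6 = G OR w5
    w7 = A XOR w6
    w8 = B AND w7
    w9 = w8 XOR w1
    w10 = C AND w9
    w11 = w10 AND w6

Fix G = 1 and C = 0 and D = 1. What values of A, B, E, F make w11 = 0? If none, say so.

A=0 B=1 E=0 F=1

Check with G = 1 and C = 0 and D = 1 and A=0, B=1, E=0, F=1:
w1 = F XOR D = 1 XOR 1 = 0
w2 = w1 XOR B = 0 XOR 1 = 1
w3 = w2 XOR E = 1 XOR 0 = 1
w4 = w3 XOR F = 1 XOR 1 = 0
w5 = w3 AND w4 = 1 AND 0 = 0
w6 = G OR w5 = 1 OR 0 = 1
w7 = A XOR w6 = 0 XOR 1 = 1
w8 = B AND w7 = 1 AND 1 = 1
w9 = w8 XOR w1 = 1 XOR 0 = 1
w10 = C AND w9 = 0 AND 1 = 0
w11 = w10 AND w6 = 0 AND 1 = 0
So w11 = 0.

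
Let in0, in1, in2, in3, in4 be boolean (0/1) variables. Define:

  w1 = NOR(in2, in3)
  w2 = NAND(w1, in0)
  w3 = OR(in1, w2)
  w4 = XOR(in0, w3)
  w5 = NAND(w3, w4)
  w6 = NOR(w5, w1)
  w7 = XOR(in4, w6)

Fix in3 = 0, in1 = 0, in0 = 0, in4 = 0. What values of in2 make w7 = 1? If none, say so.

in2=1

w7 = XOR(in4, w6) must be 1, so in4 and w6 differ.
Check with in3 = 0, in1 = 0, in0 = 0, in4 = 0 and in2=1:
w1 = NOR(in2, in3) = NOR(1, 0) = 0
w2 = NAND(w1, in0) = NAND(0, 0) = 1
w3 = OR(in1, w2) = OR(0, 1) = 1
w4 = XOR(in0, w3) = XOR(0, 1) = 1
w5 = NAND(w3, w4) = NAND(1, 1) = 0
w6 = NOR(w5, w1) = NOR(0, 0) = 1
w7 = XOR(in4, w6) = XOR(0, 1) = 1
So w7 = 1.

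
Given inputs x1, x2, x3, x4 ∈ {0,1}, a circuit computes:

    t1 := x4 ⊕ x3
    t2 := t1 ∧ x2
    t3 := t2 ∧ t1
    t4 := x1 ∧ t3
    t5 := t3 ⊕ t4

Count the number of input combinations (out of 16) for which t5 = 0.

14

t5 = t3 ⊕ t4 must be 0, so t3 and t4 are equal.
Enumerating the 16 input combinations, 14 give t5 = 0 and 2 give t5 = 1.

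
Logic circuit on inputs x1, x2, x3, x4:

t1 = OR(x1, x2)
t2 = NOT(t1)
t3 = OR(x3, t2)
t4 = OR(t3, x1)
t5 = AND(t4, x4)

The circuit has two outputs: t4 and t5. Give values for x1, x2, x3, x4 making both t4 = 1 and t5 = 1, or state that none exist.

x1=1 x2=1 x3=0 x4=1

Check with x1=1 x2=1 x3=0 x4=1:
t1 = OR(x1, x2) = OR(1, 1) = 1
t2 = NOT(t1) = NOT 1 = 0
t3 = OR(x3, t2) = OR(0, 0) = 0
t4 = OR(t3, x1) = OR(0, 1) = 1
t5 = AND(t4, x4) = AND(1, 1) = 1
So t4 = 1 and t5 = 1.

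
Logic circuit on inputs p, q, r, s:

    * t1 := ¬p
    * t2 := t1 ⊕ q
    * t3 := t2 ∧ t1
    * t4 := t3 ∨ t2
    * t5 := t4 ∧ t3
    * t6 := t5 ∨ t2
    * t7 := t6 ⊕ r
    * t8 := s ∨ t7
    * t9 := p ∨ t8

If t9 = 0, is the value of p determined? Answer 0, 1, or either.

0

t9 = p ∨ t8 must be 0, so both p = 0 and t8 = 0.
Every assignment with t9 = 0 has p = 0; there are 2 such assignment(s).
  p=0, q=0, r=1, s=0
  p=0, q=1, r=0, s=0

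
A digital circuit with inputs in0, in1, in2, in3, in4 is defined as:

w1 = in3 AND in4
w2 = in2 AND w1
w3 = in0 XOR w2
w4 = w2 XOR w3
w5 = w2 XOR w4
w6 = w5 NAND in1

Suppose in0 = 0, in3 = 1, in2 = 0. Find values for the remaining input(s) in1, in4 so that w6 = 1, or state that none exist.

w6 = w5 NAND in1 must be 1, so at least one of w5, in1 is 0.
Check with in0 = 0, in3 = 1, in2 = 0 and in1=0, in4=0:
w1 = in3 AND in4 = 1 AND 0 = 0
w2 = in2 AND w1 = 0 AND 0 = 0
w3 = in0 XOR w2 = 0 XOR 0 = 0
w4 = w2 XOR w3 = 0 XOR 0 = 0
w5 = w2 XOR w4 = 0 XOR 0 = 0
w6 = w5 NAND in1 = 0 NAND 0 = 1
So w6 = 1.

in1=0, in4=0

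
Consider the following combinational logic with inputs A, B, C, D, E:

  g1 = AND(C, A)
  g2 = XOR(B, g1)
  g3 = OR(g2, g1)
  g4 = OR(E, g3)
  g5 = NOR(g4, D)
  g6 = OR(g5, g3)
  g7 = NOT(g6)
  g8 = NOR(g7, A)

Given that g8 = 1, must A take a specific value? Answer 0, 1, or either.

0

g8 = NOR(g7, A) must be 1, so both g7 = 0 and A = 0.
g7 = NOT(g6) must be 0, so g6 = 1.
Every assignment with g8 = 1 has A = 0; there are 10 such assignment(s).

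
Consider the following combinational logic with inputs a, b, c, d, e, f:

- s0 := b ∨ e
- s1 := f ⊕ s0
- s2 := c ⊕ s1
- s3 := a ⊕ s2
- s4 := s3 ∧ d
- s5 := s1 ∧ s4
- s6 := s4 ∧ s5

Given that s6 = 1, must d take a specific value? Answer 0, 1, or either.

s6 = s4 ∧ s5 must be 1, so both s4 = 1 and s5 = 1.
s4 = s3 ∧ d must be 1, so both s3 = 1 and d = 1.
Every assignment with s6 = 1 has d = 1; there are 8 such assignment(s).

1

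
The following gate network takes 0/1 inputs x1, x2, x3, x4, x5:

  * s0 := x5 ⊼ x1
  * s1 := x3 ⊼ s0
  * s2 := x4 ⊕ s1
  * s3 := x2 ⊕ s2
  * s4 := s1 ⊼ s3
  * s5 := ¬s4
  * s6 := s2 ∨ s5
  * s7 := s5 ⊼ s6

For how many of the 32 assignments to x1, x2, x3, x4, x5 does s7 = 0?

s7 = s5 ⊼ s6 must be 0, so both s5 = 1 and s6 = 1.
s5 = ¬s4 must be 1, so s4 = 0.
s6 = s2 ∨ s5 must be 1, so at least one of s2, s5 is 1.
Enumerating the 32 input combinations, 10 give s7 = 0 and 22 give s7 = 1.

10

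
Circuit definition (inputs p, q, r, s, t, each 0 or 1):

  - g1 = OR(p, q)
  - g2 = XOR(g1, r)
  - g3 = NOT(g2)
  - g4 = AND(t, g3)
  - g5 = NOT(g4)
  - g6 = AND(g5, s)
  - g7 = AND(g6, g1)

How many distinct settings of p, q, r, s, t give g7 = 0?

23

g7 = AND(g6, g1) must be 0, so at least one of g6, g1 is 0.
Enumerating the 32 input combinations, 23 give g7 = 0 and 9 give g7 = 1.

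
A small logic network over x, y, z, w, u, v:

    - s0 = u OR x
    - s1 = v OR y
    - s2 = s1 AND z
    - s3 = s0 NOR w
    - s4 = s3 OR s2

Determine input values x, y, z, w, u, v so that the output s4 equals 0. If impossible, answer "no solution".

x=1, y=0, z=0, w=0, u=0, v=1

s4 = s3 OR s2 must be 0, so both s3 = 0 and s2 = 0.
Check with x=1, y=0, z=0, w=0, u=0, v=1:
s0 = u OR x = 0 OR 1 = 1
s1 = v OR y = 1 OR 0 = 1
s2 = s1 AND z = 1 AND 0 = 0
s3 = s0 NOR w = 1 NOR 0 = 0
s4 = s3 OR s2 = 0 OR 0 = 0
So s4 = 0 as required.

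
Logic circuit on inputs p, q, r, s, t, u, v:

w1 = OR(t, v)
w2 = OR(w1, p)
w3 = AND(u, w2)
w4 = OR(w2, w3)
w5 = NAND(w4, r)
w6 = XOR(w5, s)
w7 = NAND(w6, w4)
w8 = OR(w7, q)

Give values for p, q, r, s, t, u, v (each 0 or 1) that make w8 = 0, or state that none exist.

Check with p=1, q=0, r=1, s=1, t=1, u=0, v=0:
w1 = OR(t, v) = OR(1, 0) = 1
w2 = OR(w1, p) = OR(1, 1) = 1
w3 = AND(u, w2) = AND(0, 1) = 0
w4 = OR(w2, w3) = OR(1, 0) = 1
w5 = NAND(w4, r) = NAND(1, 1) = 0
w6 = XOR(w5, s) = XOR(0, 1) = 1
w7 = NAND(w6, w4) = NAND(1, 1) = 0
w8 = OR(w7, q) = OR(0, 0) = 0
So w8 = 0 as required.

p=1, q=0, r=1, s=1, t=1, u=0, v=0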